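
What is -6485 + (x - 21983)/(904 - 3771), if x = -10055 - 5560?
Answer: -18554897/2867 ≈ -6471.9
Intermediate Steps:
x = -15615
-6485 + (x - 21983)/(904 - 3771) = -6485 + (-15615 - 21983)/(904 - 3771) = -6485 - 37598/(-2867) = -6485 - 37598*(-1/2867) = -6485 + 37598/2867 = -18554897/2867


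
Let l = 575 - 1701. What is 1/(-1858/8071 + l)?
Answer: -8071/9089804 ≈ -0.00088792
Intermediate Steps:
l = -1126
1/(-1858/8071 + l) = 1/(-1858/8071 - 1126) = 1/(-9089804/8071) = -8071/9089804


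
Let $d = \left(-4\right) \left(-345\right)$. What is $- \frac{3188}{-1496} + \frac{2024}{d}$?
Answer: $\frac{20183}{5610} \approx 3.5977$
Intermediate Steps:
$d = 1380$
$- \frac{3188}{-1496} + \frac{2024}{d} = - \frac{3188}{-1496} + \frac{2024}{1380} = \left(-3188\right) \left(- \frac{1}{1496}\right) + 2024 \cdot \frac{1}{1380} = \frac{797}{374} + \frac{22}{15} = \frac{20183}{5610}$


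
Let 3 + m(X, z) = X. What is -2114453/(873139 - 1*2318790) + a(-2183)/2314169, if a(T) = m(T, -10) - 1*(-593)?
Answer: 4890898662514/3345480729019 ≈ 1.4619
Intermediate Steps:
m(X, z) = -3 + X
a(T) = 590 + T (a(T) = (-3 + T) - 1*(-593) = (-3 + T) + 593 = 590 + T)
-2114453/(873139 - 1*2318790) + a(-2183)/2314169 = -2114453/(873139 - 1*2318790) + (590 - 2183)/2314169 = -2114453/(873139 - 2318790) - 1593*1/2314169 = -2114453/(-1445651) - 1593/2314169 = -2114453*(-1/1445651) - 1593/2314169 = 2114453/1445651 - 1593/2314169 = 4890898662514/3345480729019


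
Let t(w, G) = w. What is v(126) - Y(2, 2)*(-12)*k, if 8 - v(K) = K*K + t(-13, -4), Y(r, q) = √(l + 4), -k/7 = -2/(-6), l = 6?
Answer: -15855 - 28*√10 ≈ -15944.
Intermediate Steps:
k = -7/3 (k = -(-14)/(-6) = -(-14)*(-1)/6 = -7*⅓ = -7/3 ≈ -2.3333)
Y(r, q) = √10 (Y(r, q) = √(6 + 4) = √10)
v(K) = 21 - K² (v(K) = 8 - (K*K - 13) = 8 - (K² - 13) = 8 - (-13 + K²) = 8 + (13 - K²) = 21 - K²)
v(126) - Y(2, 2)*(-12)*k = (21 - 1*126²) - √10*(-12)*(-7)/3 = (21 - 1*15876) - (-12*√10)*(-7)/3 = (21 - 15876) - 28*√10 = -15855 - 28*√10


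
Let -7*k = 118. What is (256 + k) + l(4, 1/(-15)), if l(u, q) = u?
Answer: 1702/7 ≈ 243.14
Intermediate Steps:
k = -118/7 (k = -⅐*118 = -118/7 ≈ -16.857)
(256 + k) + l(4, 1/(-15)) = (256 - 118/7) + 4 = 1674/7 + 4 = 1702/7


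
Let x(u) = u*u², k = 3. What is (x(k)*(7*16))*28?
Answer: 84672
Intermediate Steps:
x(u) = u³
(x(k)*(7*16))*28 = (3³*(7*16))*28 = (27*112)*28 = 3024*28 = 84672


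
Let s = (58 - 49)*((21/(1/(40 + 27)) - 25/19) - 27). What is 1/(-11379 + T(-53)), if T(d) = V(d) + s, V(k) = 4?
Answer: 19/19630 ≈ 0.00096791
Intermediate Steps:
s = 235755/19 (s = 9*((21/(1/67) - 25*1/19) - 27) = 9*((21/(1/67) - 25/19) - 27) = 9*((21*67 - 25/19) - 27) = 9*((1407 - 25/19) - 27) = 9*(26708/19 - 27) = 9*(26195/19) = 235755/19 ≈ 12408.)
T(d) = 235831/19 (T(d) = 4 + 235755/19 = 235831/19)
1/(-11379 + T(-53)) = 1/(-11379 + 235831/19) = 1/(19630/19) = 19/19630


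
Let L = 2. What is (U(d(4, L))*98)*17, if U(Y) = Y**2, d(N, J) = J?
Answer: 6664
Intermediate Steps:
(U(d(4, L))*98)*17 = (2**2*98)*17 = (4*98)*17 = 392*17 = 6664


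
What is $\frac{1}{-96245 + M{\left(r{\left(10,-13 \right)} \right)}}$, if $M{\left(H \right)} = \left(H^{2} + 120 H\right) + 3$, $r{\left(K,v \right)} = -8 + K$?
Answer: $- \frac{1}{95998} \approx -1.0417 \cdot 10^{-5}$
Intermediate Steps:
$M{\left(H \right)} = 3 + H^{2} + 120 H$
$\frac{1}{-96245 + M{\left(r{\left(10,-13 \right)} \right)}} = \frac{1}{-96245 + \left(3 + \left(-8 + 10\right)^{2} + 120 \left(-8 + 10\right)\right)} = \frac{1}{-96245 + \left(3 + 2^{2} + 120 \cdot 2\right)} = \frac{1}{-96245 + \left(3 + 4 + 240\right)} = \frac{1}{-96245 + 247} = \frac{1}{-95998} = - \frac{1}{95998}$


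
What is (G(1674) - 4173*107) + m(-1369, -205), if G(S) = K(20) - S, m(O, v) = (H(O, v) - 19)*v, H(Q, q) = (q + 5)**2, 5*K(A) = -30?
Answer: -8644296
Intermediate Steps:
K(A) = -6 (K(A) = (1/5)*(-30) = -6)
H(Q, q) = (5 + q)**2
m(O, v) = v*(-19 + (5 + v)**2) (m(O, v) = ((5 + v)**2 - 19)*v = (-19 + (5 + v)**2)*v = v*(-19 + (5 + v)**2))
G(S) = -6 - S
(G(1674) - 4173*107) + m(-1369, -205) = ((-6 - 1*1674) - 4173*107) - 205*(-19 + (5 - 205)**2) = ((-6 - 1674) - 446511) - 205*(-19 + (-200)**2) = (-1680 - 446511) - 205*(-19 + 40000) = -448191 - 205*39981 = -448191 - 8196105 = -8644296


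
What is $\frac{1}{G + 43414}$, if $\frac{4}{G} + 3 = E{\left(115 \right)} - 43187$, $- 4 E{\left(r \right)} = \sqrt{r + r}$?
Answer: $\frac{323933748834255}{14063259741889536074} - \frac{2 \sqrt{230}}{7031629870944768037} \approx 2.3034 \cdot 10^{-5}$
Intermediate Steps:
$E{\left(r \right)} = - \frac{\sqrt{2} \sqrt{r}}{4}$ ($E{\left(r \right)} = - \frac{\sqrt{r + r}}{4} = - \frac{\sqrt{2 r}}{4} = - \frac{\sqrt{2} \sqrt{r}}{4}$)
$G = \frac{4}{-43190 - \frac{\sqrt{230}}{4}}$ ($G = \frac{4}{-3 - \left(43187 + \frac{\sqrt{2} \sqrt{115}}{4}\right)} = \frac{4}{-3 - \left(43187 + \frac{\sqrt{230}}{4}\right)} = \frac{4}{-43190 - \frac{\sqrt{230}}{4}} \approx -9.2606 \cdot 10^{-5}$)
$\frac{1}{G + 43414} = \frac{1}{\left(- \frac{276416}{2984601737} + \frac{8 \sqrt{230}}{14923008685}\right) + 43414} = \frac{1}{\frac{129573499533702}{2984601737} + \frac{8 \sqrt{230}}{14923008685}}$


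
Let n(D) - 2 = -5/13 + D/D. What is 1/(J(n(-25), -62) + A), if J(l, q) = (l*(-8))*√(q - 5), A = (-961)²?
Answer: 156075049/144138590284457 + 3536*I*√67/144138590284457 ≈ 1.0828e-6 + 2.008e-10*I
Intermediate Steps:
n(D) = 34/13 (n(D) = 2 + (-5/13 + D/D) = 2 + (-5*1/13 + 1) = 2 + (-5/13 + 1) = 2 + 8/13 = 34/13)
A = 923521
J(l, q) = -8*l*√(-5 + q) (J(l, q) = (-8*l)*√(-5 + q) = -8*l*√(-5 + q))
1/(J(n(-25), -62) + A) = 1/(-8*34/13*√(-5 - 62) + 923521) = 1/(-8*34/13*√(-67) + 923521) = 1/(-8*34/13*I*√67 + 923521) = 1/(-272*I*√67/13 + 923521) = 1/(923521 - 272*I*√67/13)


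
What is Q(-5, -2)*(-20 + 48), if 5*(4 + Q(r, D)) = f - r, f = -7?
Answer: -616/5 ≈ -123.20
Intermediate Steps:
Q(r, D) = -27/5 - r/5 (Q(r, D) = -4 + (-7 - r)/5 = -4 + (-7/5 - r/5) = -27/5 - r/5)
Q(-5, -2)*(-20 + 48) = (-27/5 - 1/5*(-5))*(-20 + 48) = (-27/5 + 1)*28 = -22/5*28 = -616/5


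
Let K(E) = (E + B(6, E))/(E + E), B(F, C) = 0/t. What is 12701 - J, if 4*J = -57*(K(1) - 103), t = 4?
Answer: 89923/8 ≈ 11240.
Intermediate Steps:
B(F, C) = 0 (B(F, C) = 0/4 = 0*(¼) = 0)
K(E) = ½ (K(E) = (E + 0)/(E + E) = E/((2*E)) = E*(1/(2*E)) = ½)
J = 11685/8 (J = (-57*(½ - 103))/4 = (-57*(-205/2))/4 = (¼)*(11685/2) = 11685/8 ≈ 1460.6)
12701 - J = 12701 - 1*11685/8 = 12701 - 11685/8 = 89923/8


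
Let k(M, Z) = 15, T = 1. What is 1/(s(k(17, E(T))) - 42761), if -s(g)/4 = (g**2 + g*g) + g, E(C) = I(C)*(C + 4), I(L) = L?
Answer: -1/44621 ≈ -2.2411e-5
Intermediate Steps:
E(C) = C*(4 + C) (E(C) = C*(C + 4) = C*(4 + C))
s(g) = -8*g**2 - 4*g (s(g) = -4*((g**2 + g*g) + g) = -4*((g**2 + g**2) + g) = -4*(2*g**2 + g) = -4*(g + 2*g**2) = -8*g**2 - 4*g)
1/(s(k(17, E(T))) - 42761) = 1/(-4*15*(1 + 2*15) - 42761) = 1/(-4*15*(1 + 30) - 42761) = 1/(-4*15*31 - 42761) = 1/(-1860 - 42761) = 1/(-44621) = -1/44621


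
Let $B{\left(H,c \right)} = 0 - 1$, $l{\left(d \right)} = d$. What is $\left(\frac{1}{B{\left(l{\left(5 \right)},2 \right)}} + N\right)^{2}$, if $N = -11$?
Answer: $144$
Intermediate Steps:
$B{\left(H,c \right)} = -1$ ($B{\left(H,c \right)} = 0 - 1 = -1$)
$\left(\frac{1}{B{\left(l{\left(5 \right)},2 \right)}} + N\right)^{2} = \left(\frac{1}{-1} - 11\right)^{2} = \left(-1 - 11\right)^{2} = \left(-12\right)^{2} = 144$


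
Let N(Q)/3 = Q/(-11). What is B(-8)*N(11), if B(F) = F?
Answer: 24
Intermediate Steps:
N(Q) = -3*Q/11 (N(Q) = 3*(Q/(-11)) = 3*(Q*(-1/11)) = 3*(-Q/11) = -3*Q/11)
B(-8)*N(11) = -(-24)*11/11 = -8*(-3) = 24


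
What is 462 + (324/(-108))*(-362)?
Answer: 1548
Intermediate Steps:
462 + (324/(-108))*(-362) = 462 + (324*(-1/108))*(-362) = 462 - 3*(-362) = 462 + 1086 = 1548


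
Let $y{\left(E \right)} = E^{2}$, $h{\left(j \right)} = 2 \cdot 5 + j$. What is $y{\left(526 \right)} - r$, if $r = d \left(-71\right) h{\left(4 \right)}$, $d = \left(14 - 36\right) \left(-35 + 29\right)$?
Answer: $407884$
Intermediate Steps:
$d = 132$ ($d = \left(-22\right) \left(-6\right) = 132$)
$h{\left(j \right)} = 10 + j$
$r = -131208$ ($r = 132 \left(-71\right) \left(10 + 4\right) = \left(-9372\right) 14 = -131208$)
$y{\left(526 \right)} - r = 526^{2} - -131208 = 276676 + 131208 = 407884$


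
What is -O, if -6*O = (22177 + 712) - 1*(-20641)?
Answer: 7255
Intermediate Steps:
O = -7255 (O = -((22177 + 712) - 1*(-20641))/6 = -(22889 + 20641)/6 = -1/6*43530 = -7255)
-O = -1*(-7255) = 7255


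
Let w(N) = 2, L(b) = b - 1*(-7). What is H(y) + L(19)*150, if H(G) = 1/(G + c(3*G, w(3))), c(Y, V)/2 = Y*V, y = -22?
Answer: 1115399/286 ≈ 3900.0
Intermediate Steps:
L(b) = 7 + b (L(b) = b + 7 = 7 + b)
c(Y, V) = 2*V*Y (c(Y, V) = 2*(Y*V) = 2*(V*Y) = 2*V*Y)
H(G) = 1/(13*G) (H(G) = 1/(G + 2*2*(3*G)) = 1/(G + 12*G) = 1/(13*G))
H(y) + L(19)*150 = (1/13)/(-22) + (7 + 19)*150 = (1/13)*(-1/22) + 26*150 = -1/286 + 3900 = 1115399/286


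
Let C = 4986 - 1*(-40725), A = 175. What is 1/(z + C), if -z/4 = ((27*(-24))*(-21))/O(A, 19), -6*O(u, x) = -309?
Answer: 103/4599369 ≈ 2.2394e-5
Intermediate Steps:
O(u, x) = 103/2 (O(u, x) = -⅙*(-309) = 103/2)
C = 45711 (C = 4986 + 40725 = 45711)
z = -108864/103 (z = -4*(27*(-24))*(-21)/103/2 = -4*(-648*(-21))*2/103 = -54432*2/103 = -4*27216/103 = -108864/103 ≈ -1056.9)
1/(z + C) = 1/(-108864/103 + 45711) = 1/(4599369/103) = 103/4599369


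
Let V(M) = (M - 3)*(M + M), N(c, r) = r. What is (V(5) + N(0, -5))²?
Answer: 225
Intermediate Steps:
V(M) = 2*M*(-3 + M) (V(M) = (-3 + M)*(2*M) = 2*M*(-3 + M))
(V(5) + N(0, -5))² = (2*5*(-3 + 5) - 5)² = (2*5*2 - 5)² = (20 - 5)² = 15² = 225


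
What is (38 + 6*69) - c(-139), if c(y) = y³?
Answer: 2686071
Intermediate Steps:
(38 + 6*69) - c(-139) = (38 + 6*69) - 1*(-139)³ = (38 + 414) - 1*(-2685619) = 452 + 2685619 = 2686071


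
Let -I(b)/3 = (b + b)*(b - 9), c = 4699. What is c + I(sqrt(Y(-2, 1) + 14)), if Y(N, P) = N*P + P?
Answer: 4621 + 54*sqrt(13) ≈ 4815.7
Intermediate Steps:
Y(N, P) = P + N*P
I(b) = -6*b*(-9 + b) (I(b) = -3*(b + b)*(b - 9) = -3*2*b*(-9 + b) = -6*b*(-9 + b))
c + I(sqrt(Y(-2, 1) + 14)) = 4699 + 6*sqrt(1*(1 - 2) + 14)*(9 - sqrt(1*(1 - 2) + 14)) = 4699 + 6*sqrt(1*(-1) + 14)*(9 - sqrt(1*(-1) + 14)) = 4699 + 6*sqrt(-1 + 14)*(9 - sqrt(-1 + 14)) = 4699 + 6*sqrt(13)*(9 - sqrt(13))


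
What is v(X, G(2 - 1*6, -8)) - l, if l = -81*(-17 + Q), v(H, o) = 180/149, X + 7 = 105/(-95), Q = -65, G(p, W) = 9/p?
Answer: -989478/149 ≈ -6640.8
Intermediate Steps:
X = -154/19 (X = -7 + 105/(-95) = -7 + 105*(-1/95) = -7 - 21/19 = -154/19 ≈ -8.1053)
v(H, o) = 180/149 (v(H, o) = 180*(1/149) = 180/149)
l = 6642 (l = -81*(-17 - 65) = -81*(-82) = 6642)
v(X, G(2 - 1*6, -8)) - l = 180/149 - 1*6642 = 180/149 - 6642 = -989478/149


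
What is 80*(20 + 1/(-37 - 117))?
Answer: 123160/77 ≈ 1599.5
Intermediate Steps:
80*(20 + 1/(-37 - 117)) = 80*(20 + 1/(-154)) = 80*(20 - 1/154) = 80*(3079/154) = 123160/77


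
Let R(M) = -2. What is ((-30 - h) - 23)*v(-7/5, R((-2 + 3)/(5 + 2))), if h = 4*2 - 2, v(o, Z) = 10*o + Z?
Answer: 944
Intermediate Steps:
v(o, Z) = Z + 10*o
h = 6 (h = 8 - 2 = 6)
((-30 - h) - 23)*v(-7/5, R((-2 + 3)/(5 + 2))) = ((-30 - 1*6) - 23)*(-2 + 10*(-7/5)) = ((-30 - 6) - 23)*(-2 + 10*(-7*⅕)) = (-36 - 23)*(-2 + 10*(-7/5)) = -59*(-2 - 14) = -59*(-16) = 944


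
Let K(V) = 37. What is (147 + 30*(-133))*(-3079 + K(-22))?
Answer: 11690406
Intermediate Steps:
(147 + 30*(-133))*(-3079 + K(-22)) = (147 + 30*(-133))*(-3079 + 37) = (147 - 3990)*(-3042) = -3843*(-3042) = 11690406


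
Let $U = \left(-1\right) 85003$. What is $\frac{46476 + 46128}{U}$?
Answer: $- \frac{92604}{85003} \approx -1.0894$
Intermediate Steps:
$U = -85003$
$\frac{46476 + 46128}{U} = \frac{46476 + 46128}{-85003} = 92604 \left(- \frac{1}{85003}\right) = - \frac{92604}{85003}$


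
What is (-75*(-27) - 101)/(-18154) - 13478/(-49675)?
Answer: 74552456/450899975 ≈ 0.16534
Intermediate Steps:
(-75*(-27) - 101)/(-18154) - 13478/(-49675) = (2025 - 101)*(-1/18154) - 13478*(-1/49675) = 1924*(-1/18154) + 13478/49675 = -962/9077 + 13478/49675 = 74552456/450899975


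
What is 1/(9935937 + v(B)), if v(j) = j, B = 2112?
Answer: 1/9938049 ≈ 1.0062e-7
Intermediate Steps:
1/(9935937 + v(B)) = 1/(9935937 + 2112) = 1/9938049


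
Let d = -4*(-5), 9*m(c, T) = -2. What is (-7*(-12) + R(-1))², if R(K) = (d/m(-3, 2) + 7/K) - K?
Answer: 144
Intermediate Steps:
m(c, T) = -2/9 (m(c, T) = (⅑)*(-2) = -2/9)
d = 20
R(K) = -90 - K + 7/K (R(K) = (20/(-2/9) + 7/K) - K = (20*(-9/2) + 7/K) - K = (-90 + 7/K) - K = -90 - K + 7/K)
(-7*(-12) + R(-1))² = (-7*(-12) + (-90 - 1*(-1) + 7/(-1)))² = (84 + (-90 + 1 + 7*(-1)))² = (84 + (-90 + 1 - 7))² = (84 - 96)² = (-12)² = 144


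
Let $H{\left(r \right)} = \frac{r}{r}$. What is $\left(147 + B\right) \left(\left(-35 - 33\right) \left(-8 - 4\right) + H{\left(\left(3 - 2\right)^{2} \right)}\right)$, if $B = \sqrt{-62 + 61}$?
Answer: $120099 + 817 i \approx 1.201 \cdot 10^{5} + 817.0 i$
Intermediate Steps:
$B = i$ ($B = \sqrt{-1} = i \approx 1.0 i$)
$H{\left(r \right)} = 1$
$\left(147 + B\right) \left(\left(-35 - 33\right) \left(-8 - 4\right) + H{\left(\left(3 - 2\right)^{2} \right)}\right) = \left(147 + i\right) \left(\left(-35 - 33\right) \left(-8 - 4\right) + 1\right) = \left(147 + i\right) \left(\left(-68\right) \left(-12\right) + 1\right) = \left(147 + i\right) \left(816 + 1\right) = \left(147 + i\right) 817 = 120099 + 817 i$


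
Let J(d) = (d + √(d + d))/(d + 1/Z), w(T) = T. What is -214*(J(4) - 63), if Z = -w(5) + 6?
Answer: 66554/5 - 428*√2/5 ≈ 13190.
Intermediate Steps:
Z = 1 (Z = -1*5 + 6 = -5 + 6 = 1)
J(d) = (d + √2*√d)/(1 + d) (J(d) = (d + √(d + d))/(d + 1/1) = (d + √(2*d))/(d + 1) = (d + √2*√d)/(1 + d))
-214*(J(4) - 63) = -214*((4 + √2*√4)/(1 + 4) - 63) = -214*((4 + √2*2)/5 - 63) = -214*((4 + 2*√2)/5 - 63) = -214*((⅘ + 2*√2/5) - 63) = -214*(-311/5 + 2*√2/5) = 66554/5 - 428*√2/5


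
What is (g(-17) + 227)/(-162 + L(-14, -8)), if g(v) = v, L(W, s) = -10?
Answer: -105/86 ≈ -1.2209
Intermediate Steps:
(g(-17) + 227)/(-162 + L(-14, -8)) = (-17 + 227)/(-162 - 10) = 210/(-172) = 210*(-1/172) = -105/86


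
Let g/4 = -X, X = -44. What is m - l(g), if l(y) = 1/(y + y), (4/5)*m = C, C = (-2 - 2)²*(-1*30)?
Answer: -211201/352 ≈ -600.00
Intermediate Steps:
C = -480 (C = (-4)²*(-30) = 16*(-30) = -480)
m = -600 (m = (5/4)*(-480) = -600)
g = 176 (g = 4*(-1*(-44)) = 4*44 = 176)
l(y) = 1/(2*y)
m - l(g) = -600 - 1/(2*176) = -600 - 1*1/352 = -600 - 1/352 = -211201/352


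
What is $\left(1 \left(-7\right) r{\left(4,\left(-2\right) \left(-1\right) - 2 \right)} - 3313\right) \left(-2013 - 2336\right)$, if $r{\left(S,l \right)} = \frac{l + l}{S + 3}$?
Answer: $14408237$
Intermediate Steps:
$r{\left(S,l \right)} = \frac{2 l}{3 + S}$
$\left(1 \left(-7\right) r{\left(4,\left(-2\right) \left(-1\right) - 2 \right)} - 3313\right) \left(-2013 - 2336\right) = \left(1 \left(-7\right) \frac{2 \left(\left(-2\right) \left(-1\right) - 2\right)}{3 + 4} - 3313\right) \left(-2013 - 2336\right) = \left(- 7 \frac{2 \left(2 - 2\right)}{7} - 3313\right) \left(-4349\right) = \left(- 7 \cdot 2 \cdot 0 \cdot \frac{1}{7} - 3313\right) \left(-4349\right) = \left(\left(-7\right) 0 - 3313\right) \left(-4349\right) = \left(0 - 3313\right) \left(-4349\right) = \left(-3313\right) \left(-4349\right) = 14408237$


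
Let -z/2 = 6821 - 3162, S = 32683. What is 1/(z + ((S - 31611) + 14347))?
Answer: 1/8101 ≈ 0.00012344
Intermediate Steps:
z = -7318 (z = -2*(6821 - 3162) = -2*3659 = -7318)
1/(z + ((S - 31611) + 14347)) = 1/(-7318 + ((32683 - 31611) + 14347)) = 1/(-7318 + (1072 + 14347)) = 1/(-7318 + 15419) = 1/8101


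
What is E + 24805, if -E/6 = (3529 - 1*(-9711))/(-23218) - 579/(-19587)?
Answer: 1880344857263/75795161 ≈ 24808.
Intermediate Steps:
E = 245888658/75795161 (E = -6*((3529 - 1*(-9711))/(-23218) - 579/(-19587)) = -6*((3529 + 9711)*(-1/23218) - 579*(-1/19587)) = -6*(13240*(-1/23218) + 193/6529) = -6*(-6620/11609 + 193/6529) = -6*(-40981443/75795161) = 245888658/75795161 ≈ 3.2441)
E + 24805 = 245888658/75795161 + 24805 = 1880344857263/75795161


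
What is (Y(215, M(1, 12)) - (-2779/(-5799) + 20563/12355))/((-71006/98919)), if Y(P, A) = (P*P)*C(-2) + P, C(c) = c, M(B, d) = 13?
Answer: 217901473060795161/1695780558290 ≈ 1.2850e+5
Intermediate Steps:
Y(P, A) = P - 2*P² (Y(P, A) = (P*P)*(-2) + P = P²*(-2) + P = -2*P² + P = P - 2*P²)
(Y(215, M(1, 12)) - (-2779/(-5799) + 20563/12355))/((-71006/98919)) = (215*(1 - 2*215) - (-2779/(-5799) + 20563/12355))/((-71006/98919)) = (215*(1 - 430) - (-2779*(-1/5799) + 20563*(1/12355)))/((-71006*1/98919)) = (215*(-429) - (2779/5799 + 20563/12355))/(-71006/98919) = (-92235 - 1*153579382/71646645)*(-98919/71006) = (-92235 - 153579382/71646645)*(-98919/71006) = -6608481880957/71646645*(-98919/71006) = 217901473060795161/1695780558290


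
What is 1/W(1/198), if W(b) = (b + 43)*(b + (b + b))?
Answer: 13068/8515 ≈ 1.5347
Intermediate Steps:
W(b) = 3*b*(43 + b) (W(b) = (43 + b)*(b + 2*b) = (43 + b)*(3*b) = 3*b*(43 + b))
1/W(1/198) = 1/(3*(43 + 1/198)/198) = 1/(3*(1/198)*(43 + 1/198)) = 1/(3*(1/198)*(8515/198)) = 1/(8515/13068) = 13068/8515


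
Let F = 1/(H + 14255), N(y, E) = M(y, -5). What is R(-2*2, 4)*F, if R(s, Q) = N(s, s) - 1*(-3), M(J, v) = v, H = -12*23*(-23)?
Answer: -2/20603 ≈ -9.7073e-5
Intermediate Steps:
H = 6348 (H = -276*(-23) = 6348)
N(y, E) = -5
F = 1/20603 (F = 1/(6348 + 14255) = 1/20603 ≈ 4.8537e-5)
R(s, Q) = -2 (R(s, Q) = -5 - 1*(-3) = -5 + 3 = -2)
R(-2*2, 4)*F = -2*1/20603 = -2/20603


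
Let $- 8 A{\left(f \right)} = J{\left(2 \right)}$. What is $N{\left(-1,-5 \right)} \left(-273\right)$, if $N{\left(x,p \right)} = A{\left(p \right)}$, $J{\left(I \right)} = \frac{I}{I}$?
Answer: $\frac{273}{8} \approx 34.125$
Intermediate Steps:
$J{\left(I \right)} = 1$
$A{\left(f \right)} = - \frac{1}{8}$ ($A{\left(f \right)} = \left(- \frac{1}{8}\right) 1 = - \frac{1}{8}$)
$N{\left(x,p \right)} = - \frac{1}{8}$
$N{\left(-1,-5 \right)} \left(-273\right) = \left(- \frac{1}{8}\right) \left(-273\right) = \frac{273}{8}$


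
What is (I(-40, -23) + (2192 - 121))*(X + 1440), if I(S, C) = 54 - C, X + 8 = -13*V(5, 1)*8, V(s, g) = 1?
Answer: 2852544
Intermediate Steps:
X = -112 (X = -8 - 13*1*8 = -8 - 13*8 = -8 - 104 = -112)
(I(-40, -23) + (2192 - 121))*(X + 1440) = ((54 - 1*(-23)) + (2192 - 121))*(-112 + 1440) = ((54 + 23) + 2071)*1328 = (77 + 2071)*1328 = 2148*1328 = 2852544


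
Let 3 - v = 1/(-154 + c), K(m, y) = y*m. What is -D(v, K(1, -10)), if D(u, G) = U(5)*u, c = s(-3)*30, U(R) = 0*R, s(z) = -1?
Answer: 0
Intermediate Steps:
U(R) = 0
K(m, y) = m*y
c = -30 (c = -1*30 = -30)
v = 553/184 (v = 3 - 1/(-154 - 30) = 3 - 1/(-184) = 3 - 1*(-1/184) = 3 + 1/184 = 553/184 ≈ 3.0054)
D(u, G) = 0 (D(u, G) = 0*u = 0)
-D(v, K(1, -10)) = -1*0 = 0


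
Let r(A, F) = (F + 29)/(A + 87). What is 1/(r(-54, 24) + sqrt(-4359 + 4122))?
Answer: 1749/260902 - 1089*I*sqrt(237)/260902 ≈ 0.0067037 - 0.064258*I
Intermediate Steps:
r(A, F) = (29 + F)/(87 + A)
1/(r(-54, 24) + sqrt(-4359 + 4122)) = 1/((29 + 24)/(87 - 54) + sqrt(-4359 + 4122)) = 1/(53/33 + sqrt(-237)) = 1/((1/33)*53 + I*sqrt(237)) = 1/(53/33 + I*sqrt(237))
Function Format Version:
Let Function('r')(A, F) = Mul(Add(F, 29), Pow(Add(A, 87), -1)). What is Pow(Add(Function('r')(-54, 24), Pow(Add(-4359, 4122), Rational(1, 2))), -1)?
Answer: Add(Rational(1749, 260902), Mul(Rational(-1089, 260902), I, Pow(237, Rational(1, 2)))) ≈ Add(0.0067037, Mul(-0.064258, I))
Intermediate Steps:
Function('r')(A, F) = Mul(Pow(Add(87, A), -1), Add(29, F)) (Function('r')(A, F) = Mul(Add(29, F), Pow(Add(87, A), -1)) = Mul(Pow(Add(87, A), -1), Add(29, F)))
Pow(Add(Function('r')(-54, 24), Pow(Add(-4359, 4122), Rational(1, 2))), -1) = Pow(Add(Mul(Pow(Add(87, -54), -1), Add(29, 24)), Pow(Add(-4359, 4122), Rational(1, 2))), -1) = Pow(Add(Mul(Pow(33, -1), 53), Pow(-237, Rational(1, 2))), -1) = Pow(Add(Mul(Rational(1, 33), 53), Mul(I, Pow(237, Rational(1, 2)))), -1) = Pow(Add(Rational(53, 33), Mul(I, Pow(237, Rational(1, 2)))), -1)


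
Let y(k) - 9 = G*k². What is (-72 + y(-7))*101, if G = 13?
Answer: 57974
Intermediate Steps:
y(k) = 9 + 13*k²
(-72 + y(-7))*101 = (-72 + (9 + 13*(-7)²))*101 = (-72 + (9 + 13*49))*101 = (-72 + (9 + 637))*101 = (-72 + 646)*101 = 574*101 = 57974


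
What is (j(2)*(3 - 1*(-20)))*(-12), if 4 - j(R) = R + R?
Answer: 0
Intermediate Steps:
j(R) = 4 - 2*R (j(R) = 4 - (R + R) = 4 - 2*R)
(j(2)*(3 - 1*(-20)))*(-12) = ((4 - 2*2)*(3 - 1*(-20)))*(-12) = ((4 - 4)*(3 + 20))*(-12) = (0*23)*(-12) = 0*(-12) = 0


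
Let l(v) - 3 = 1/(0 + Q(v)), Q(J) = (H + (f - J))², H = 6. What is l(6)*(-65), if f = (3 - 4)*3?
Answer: -1820/9 ≈ -202.22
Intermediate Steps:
f = -3 (f = -1*3 = -3)
Q(J) = (3 - J)² (Q(J) = (6 + (-3 - J))² = (3 - J)²)
l(v) = 3 + (-3 + v)⁻² (l(v) = 3 + 1/(0 + (-3 + v)²) = 3 + 1/((-3 + v)²) = 3 + (-3 + v)⁻²)
l(6)*(-65) = (3 + (-3 + 6)⁻²)*(-65) = (3 + 3⁻²)*(-65) = (3 + ⅑)*(-65) = (28/9)*(-65) = -1820/9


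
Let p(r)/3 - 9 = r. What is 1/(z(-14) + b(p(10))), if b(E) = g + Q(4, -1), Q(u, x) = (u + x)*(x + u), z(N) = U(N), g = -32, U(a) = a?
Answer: -1/37 ≈ -0.027027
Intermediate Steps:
p(r) = 27 + 3*r
z(N) = N
Q(u, x) = (u + x)² (Q(u, x) = (u + x)*(u + x) = (u + x)²)
b(E) = -23 (b(E) = -32 + (4 - 1)² = -32 + 3² = -32 + 9 = -23)
1/(z(-14) + b(p(10))) = 1/(-14 - 23) = 1/(-37) = -1/37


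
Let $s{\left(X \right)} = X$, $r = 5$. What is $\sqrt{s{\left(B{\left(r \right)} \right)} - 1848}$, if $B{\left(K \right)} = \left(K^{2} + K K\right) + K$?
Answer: $i \sqrt{1793} \approx 42.344 i$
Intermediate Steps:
$B{\left(K \right)} = K + 2 K^{2}$ ($B{\left(K \right)} = \left(K^{2} + K^{2}\right) + K = 2 K^{2} + K = K + 2 K^{2}$)
$\sqrt{s{\left(B{\left(r \right)} \right)} - 1848} = \sqrt{5 \left(1 + 2 \cdot 5\right) - 1848} = \sqrt{5 \left(1 + 10\right) - 1848} = \sqrt{5 \cdot 11 - 1848} = \sqrt{55 - 1848} = \sqrt{-1793} = i \sqrt{1793}$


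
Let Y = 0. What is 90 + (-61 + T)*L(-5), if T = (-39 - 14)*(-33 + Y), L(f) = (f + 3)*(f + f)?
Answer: 33850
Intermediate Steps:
L(f) = 2*f*(3 + f) (L(f) = (3 + f)*(2*f) = 2*f*(3 + f))
T = 1749 (T = (-39 - 14)*(-33 + 0) = -53*(-33) = 1749)
90 + (-61 + T)*L(-5) = 90 + (-61 + 1749)*(2*(-5)*(3 - 5)) = 90 + 1688*(2*(-5)*(-2)) = 90 + 1688*20 = 90 + 33760 = 33850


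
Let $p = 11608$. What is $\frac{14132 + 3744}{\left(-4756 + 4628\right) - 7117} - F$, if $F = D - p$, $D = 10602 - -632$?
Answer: $\frac{2691754}{7245} \approx 371.53$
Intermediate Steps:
$D = 11234$ ($D = 10602 + 632 = 11234$)
$F = -374$ ($F = 11234 - 11608 = -374$)
$\frac{14132 + 3744}{\left(-4756 + 4628\right) - 7117} - F = \frac{14132 + 3744}{\left(-4756 + 4628\right) - 7117} - -374 = \frac{17876}{-128 - 7117} + 374 = \frac{17876}{-7245} + 374 = 17876 \left(- \frac{1}{7245}\right) + 374 = - \frac{17876}{7245} + 374 = \frac{2691754}{7245}$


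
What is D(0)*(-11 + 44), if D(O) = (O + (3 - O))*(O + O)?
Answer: 0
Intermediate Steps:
D(O) = 6*O (D(O) = 3*(2*O) = 6*O)
D(0)*(-11 + 44) = (6*0)*(-11 + 44) = 0*33 = 0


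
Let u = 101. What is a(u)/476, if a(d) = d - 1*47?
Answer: 27/238 ≈ 0.11345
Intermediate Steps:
a(d) = -47 + d (a(d) = d - 47 = -47 + d)
a(u)/476 = (-47 + 101)/476 = 54*(1/476) = 27/238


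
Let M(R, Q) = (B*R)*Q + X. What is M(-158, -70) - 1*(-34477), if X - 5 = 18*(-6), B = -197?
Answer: -2144446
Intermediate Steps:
X = -103 (X = 5 + 18*(-6) = 5 - 108 = -103)
M(R, Q) = -103 - 197*Q*R (M(R, Q) = (-197*R)*Q - 103 = -197*Q*R - 103 = -103 - 197*Q*R)
M(-158, -70) - 1*(-34477) = (-103 - 197*(-70)*(-158)) - 1*(-34477) = (-103 - 2178820) + 34477 = -2178923 + 34477 = -2144446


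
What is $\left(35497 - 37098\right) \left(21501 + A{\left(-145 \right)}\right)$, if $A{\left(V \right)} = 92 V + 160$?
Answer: $-13321921$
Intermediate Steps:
$A{\left(V \right)} = 160 + 92 V$
$\left(35497 - 37098\right) \left(21501 + A{\left(-145 \right)}\right) = \left(35497 - 37098\right) \left(21501 + \left(160 + 92 \left(-145\right)\right)\right) = - 1601 \left(21501 + \left(160 - 13340\right)\right) = - 1601 \left(21501 - 13180\right) = \left(-1601\right) 8321 = -13321921$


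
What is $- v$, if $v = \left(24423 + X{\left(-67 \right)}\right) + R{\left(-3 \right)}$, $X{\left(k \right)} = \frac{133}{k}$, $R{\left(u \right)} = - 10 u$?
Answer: $- \frac{1638218}{67} \approx -24451.0$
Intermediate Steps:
$v = \frac{1638218}{67}$ ($v = \left(24423 + \frac{133}{-67}\right) - -30 = \left(24423 + 133 \left(- \frac{1}{67}\right)\right) + 30 = \left(24423 - \frac{133}{67}\right) + 30 = \frac{1636208}{67} + 30 = \frac{1638218}{67} \approx 24451.0$)
$- v = \left(-1\right) \frac{1638218}{67} = - \frac{1638218}{67}$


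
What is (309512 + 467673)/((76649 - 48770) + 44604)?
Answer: 21005/1959 ≈ 10.722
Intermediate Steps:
(309512 + 467673)/((76649 - 48770) + 44604) = 777185/(27879 + 44604) = 777185/72483 = 777185*(1/72483) = 21005/1959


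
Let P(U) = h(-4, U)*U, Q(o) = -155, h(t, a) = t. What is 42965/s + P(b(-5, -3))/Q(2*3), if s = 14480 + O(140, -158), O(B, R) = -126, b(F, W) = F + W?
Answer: 6200247/2224870 ≈ 2.7868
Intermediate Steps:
s = 14354 (s = 14480 - 126 = 14354)
P(U) = -4*U
42965/s + P(b(-5, -3))/Q(2*3) = 42965/14354 - 4*(-5 - 3)/(-155) = 42965*(1/14354) - 4*(-8)*(-1/155) = 42965/14354 + 32*(-1/155) = 42965/14354 - 32/155 = 6200247/2224870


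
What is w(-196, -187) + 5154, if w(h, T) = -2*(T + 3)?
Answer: 5522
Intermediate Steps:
w(h, T) = -6 - 2*T (w(h, T) = -2*(3 + T) = -6 - 2*T)
w(-196, -187) + 5154 = (-6 - 2*(-187)) + 5154 = (-6 + 374) + 5154 = 368 + 5154 = 5522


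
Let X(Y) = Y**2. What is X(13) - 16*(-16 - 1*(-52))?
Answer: -407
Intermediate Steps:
X(13) - 16*(-16 - 1*(-52)) = 13**2 - 16*(-16 - 1*(-52)) = 169 - 16*(-16 + 52) = 169 - 16*36 = 169 - 576 = -407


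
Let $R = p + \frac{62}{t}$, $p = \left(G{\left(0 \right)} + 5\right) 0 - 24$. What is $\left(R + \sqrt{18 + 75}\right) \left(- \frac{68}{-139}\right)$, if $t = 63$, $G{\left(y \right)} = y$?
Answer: $- \frac{98600}{8757} + \frac{68 \sqrt{93}}{139} \approx -6.5418$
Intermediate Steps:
$p = -24$ ($p = \left(0 + 5\right) 0 - 24 = 5 \cdot 0 - 24 = 0 - 24 = -24$)
$R = - \frac{1450}{63}$ ($R = -24 + \frac{62}{63} = - \frac{1450}{63} \approx -23.016$)
$\left(R + \sqrt{18 + 75}\right) \left(- \frac{68}{-139}\right) = \left(- \frac{1450}{63} + \sqrt{18 + 75}\right) \left(- \frac{68}{-139}\right) = \left(- \frac{1450}{63} + \sqrt{93}\right) \left(\left(-68\right) \left(- \frac{1}{139}\right)\right) = \left(- \frac{1450}{63} + \sqrt{93}\right) \frac{68}{139} = - \frac{98600}{8757} + \frac{68 \sqrt{93}}{139}$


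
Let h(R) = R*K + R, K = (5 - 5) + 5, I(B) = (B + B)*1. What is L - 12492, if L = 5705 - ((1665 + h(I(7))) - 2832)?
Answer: -5704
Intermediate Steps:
I(B) = 2*B (I(B) = (2*B)*1 = 2*B)
K = 5 (K = 0 + 5 = 5)
h(R) = 6*R (h(R) = R*5 + R = 5*R + R = 6*R)
L = 6788 (L = 5705 - ((1665 + 6*(2*7)) - 2832) = 5705 - ((1665 + 6*14) - 2832) = 5705 - ((1665 + 84) - 2832) = 5705 - (1749 - 2832) = 5705 - 1*(-1083) = 5705 + 1083 = 6788)
L - 12492 = 6788 - 12492 = -5704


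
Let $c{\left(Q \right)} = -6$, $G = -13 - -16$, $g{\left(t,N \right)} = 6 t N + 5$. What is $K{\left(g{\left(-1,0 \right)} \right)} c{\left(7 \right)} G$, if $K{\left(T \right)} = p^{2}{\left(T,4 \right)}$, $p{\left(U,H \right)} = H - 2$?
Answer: $-72$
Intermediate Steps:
$p{\left(U,H \right)} = -2 + H$ ($p{\left(U,H \right)} = H - 2 = -2 + H$)
$g{\left(t,N \right)} = 5 + 6 N t$ ($g{\left(t,N \right)} = 6 N t + 5 = 5 + 6 N t$)
$G = 3$ ($G = -13 + 16 = 3$)
$K{\left(T \right)} = 4$ ($K{\left(T \right)} = \left(-2 + 4\right)^{2} = 2^{2} = 4$)
$K{\left(g{\left(-1,0 \right)} \right)} c{\left(7 \right)} G = 4 \left(-6\right) 3 = \left(-24\right) 3 = -72$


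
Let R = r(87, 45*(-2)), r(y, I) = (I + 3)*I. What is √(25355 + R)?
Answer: √33185 ≈ 182.17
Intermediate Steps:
r(y, I) = I*(3 + I) (r(y, I) = (3 + I)*I = I*(3 + I))
R = 7830 (R = (45*(-2))*(3 + 45*(-2)) = -90*(3 - 90) = -90*(-87) = 7830)
√(25355 + R) = √(25355 + 7830) = √33185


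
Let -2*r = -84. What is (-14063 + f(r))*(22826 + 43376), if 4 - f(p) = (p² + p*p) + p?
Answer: -1167075058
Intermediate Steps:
r = 42 (r = -½*(-84) = 42)
f(p) = 4 - p - 2*p² (f(p) = 4 - ((p² + p*p) + p) = 4 - ((p² + p²) + p) = 4 - (2*p² + p) = 4 - (p + 2*p²) = 4 + (-p - 2*p²) = 4 - p - 2*p²)
(-14063 + f(r))*(22826 + 43376) = (-14063 + (4 - 1*42 - 2*42²))*(22826 + 43376) = (-14063 + (4 - 42 - 2*1764))*66202 = (-14063 + (4 - 42 - 3528))*66202 = (-14063 - 3566)*66202 = -17629*66202 = -1167075058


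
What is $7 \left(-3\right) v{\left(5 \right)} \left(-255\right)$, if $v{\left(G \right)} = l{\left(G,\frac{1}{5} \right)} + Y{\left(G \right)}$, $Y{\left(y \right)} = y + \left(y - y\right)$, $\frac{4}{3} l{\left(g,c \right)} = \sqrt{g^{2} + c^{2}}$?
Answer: $26775 + \frac{3213 \sqrt{626}}{4} \approx 46872.0$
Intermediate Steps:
$l{\left(g,c \right)} = \frac{3 \sqrt{c^{2} + g^{2}}}{4}$ ($l{\left(g,c \right)} = \frac{3 \sqrt{g^{2} + c^{2}}}{4} = \frac{3 \sqrt{c^{2} + g^{2}}}{4}$)
$Y{\left(y \right)} = y$ ($Y{\left(y \right)} = y + 0 = y$)
$v{\left(G \right)} = G + \frac{3 \sqrt{\frac{1}{25} + G^{2}}}{4}$ ($v{\left(G \right)} = \frac{3 \sqrt{\left(\frac{1}{5}\right)^{2} + G^{2}}}{4} + G = \frac{3 \sqrt{\frac{1}{25} + G^{2}}}{4} + G = G + \frac{3 \sqrt{\frac{1}{25} + G^{2}}}{4}$)
$7 \left(-3\right) v{\left(5 \right)} \left(-255\right) = 7 \left(-3\right) \left(5 + \frac{3 \sqrt{1 + 25 \cdot 5^{2}}}{20}\right) \left(-255\right) = - 21 \left(5 + \frac{3 \sqrt{1 + 25 \cdot 25}}{20}\right) \left(-255\right) = - 21 \left(5 + \frac{3 \sqrt{1 + 625}}{20}\right) \left(-255\right) = - 21 \left(5 + \frac{3 \sqrt{626}}{20}\right) \left(-255\right) = \left(-105 - \frac{63 \sqrt{626}}{20}\right) \left(-255\right) = 26775 + \frac{3213 \sqrt{626}}{4}$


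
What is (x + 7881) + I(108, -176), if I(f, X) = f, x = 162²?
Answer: 34233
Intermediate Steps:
x = 26244
(x + 7881) + I(108, -176) = (26244 + 7881) + 108 = 34125 + 108 = 34233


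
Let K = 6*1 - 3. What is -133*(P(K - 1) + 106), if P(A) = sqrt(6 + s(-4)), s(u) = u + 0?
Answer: -14098 - 133*sqrt(2) ≈ -14286.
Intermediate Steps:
s(u) = u
K = 3 (K = 6 - 3 = 3)
P(A) = sqrt(2) (P(A) = sqrt(6 - 4) = sqrt(2))
-133*(P(K - 1) + 106) = -133*(sqrt(2) + 106) = -133*(106 + sqrt(2)) = -14098 - 133*sqrt(2)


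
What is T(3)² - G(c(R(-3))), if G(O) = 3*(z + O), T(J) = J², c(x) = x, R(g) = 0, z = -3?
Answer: 90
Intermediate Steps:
G(O) = -9 + 3*O (G(O) = 3*(-3 + O) = -9 + 3*O)
T(3)² - G(c(R(-3))) = (3²)² - (-9 + 3*0) = 9² - (-9 + 0) = 81 - 1*(-9) = 81 + 9 = 90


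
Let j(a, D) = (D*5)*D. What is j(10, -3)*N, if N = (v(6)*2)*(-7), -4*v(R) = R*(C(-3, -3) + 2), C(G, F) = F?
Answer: -945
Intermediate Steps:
j(a, D) = 5*D² (j(a, D) = (5*D)*D = 5*D²)
v(R) = R/4 (v(R) = -R*(-3 + 2)/4 = -R*(-1)/4 = -(-1)*R/4 = R/4)
N = -21 (N = (((¼)*6)*2)*(-7) = ((3/2)*2)*(-7) = 3*(-7) = -21)
j(10, -3)*N = (5*(-3)²)*(-21) = (5*9)*(-21) = 45*(-21) = -945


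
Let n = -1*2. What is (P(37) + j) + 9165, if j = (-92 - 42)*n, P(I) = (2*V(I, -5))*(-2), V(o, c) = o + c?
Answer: 9305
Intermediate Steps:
n = -2
V(o, c) = c + o
P(I) = 20 - 4*I (P(I) = (2*(-5 + I))*(-2) = (-10 + 2*I)*(-2) = 20 - 4*I)
j = 268 (j = (-92 - 42)*(-2) = -134*(-2) = 268)
(P(37) + j) + 9165 = ((20 - 4*37) + 268) + 9165 = ((20 - 148) + 268) + 9165 = (-128 + 268) + 9165 = 140 + 9165 = 9305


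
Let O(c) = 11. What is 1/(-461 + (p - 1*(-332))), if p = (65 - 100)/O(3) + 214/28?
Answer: -154/19179 ≈ -0.0080296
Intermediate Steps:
p = 687/154 (p = (65 - 100)/11 + 214/28 = -35*1/11 + 214*(1/28) = -35/11 + 107/14 = 687/154 ≈ 4.4610)
1/(-461 + (p - 1*(-332))) = 1/(-461 + (687/154 - 1*(-332))) = 1/(-461 + (687/154 + 332)) = 1/(-461 + 51815/154) = 1/(-19179/154) = -154/19179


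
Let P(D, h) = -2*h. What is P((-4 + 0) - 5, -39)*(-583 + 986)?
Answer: 31434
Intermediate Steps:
P((-4 + 0) - 5, -39)*(-583 + 986) = (-2*(-39))*(-583 + 986) = 78*403 = 31434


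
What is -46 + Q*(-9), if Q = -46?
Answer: 368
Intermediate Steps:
-46 + Q*(-9) = -46 - 46*(-9) = -46 + 414 = 368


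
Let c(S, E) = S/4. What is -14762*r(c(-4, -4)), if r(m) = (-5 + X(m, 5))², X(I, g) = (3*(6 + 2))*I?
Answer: -12414842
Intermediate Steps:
c(S, E) = S/4 (c(S, E) = S*(¼) = S/4)
X(I, g) = 24*I (X(I, g) = (3*8)*I = 24*I)
r(m) = (-5 + 24*m)²
-14762*r(c(-4, -4)) = -14762*(-5 + 24*((¼)*(-4)))² = -14762*(-5 + 24*(-1))² = -14762*(-5 - 24)² = -14762*(-29)² = -14762*841 = -12414842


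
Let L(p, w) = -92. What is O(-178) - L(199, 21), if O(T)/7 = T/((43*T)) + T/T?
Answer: 4264/43 ≈ 99.163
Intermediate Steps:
O(T) = 308/43 (O(T) = 7*(T/((43*T)) + T/T) = 7*(T*(1/(43*T)) + 1) = 7*(1/43 + 1) = 7*(44/43) = 308/43)
O(-178) - L(199, 21) = 308/43 - 1*(-92) = 308/43 + 92 = 4264/43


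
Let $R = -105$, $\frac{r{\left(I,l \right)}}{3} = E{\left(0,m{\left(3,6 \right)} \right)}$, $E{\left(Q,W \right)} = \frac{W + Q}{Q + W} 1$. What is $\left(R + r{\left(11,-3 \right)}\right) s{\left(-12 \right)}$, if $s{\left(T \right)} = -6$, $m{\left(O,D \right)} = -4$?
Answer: $612$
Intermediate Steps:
$E{\left(Q,W \right)} = 1$ ($E{\left(Q,W \right)} = \frac{Q + W}{Q + W} 1 = 1 \cdot 1 = 1$)
$r{\left(I,l \right)} = 3$ ($r{\left(I,l \right)} = 3 \cdot 1 = 3$)
$\left(R + r{\left(11,-3 \right)}\right) s{\left(-12 \right)} = \left(-105 + 3\right) \left(-6\right) = \left(-102\right) \left(-6\right) = 612$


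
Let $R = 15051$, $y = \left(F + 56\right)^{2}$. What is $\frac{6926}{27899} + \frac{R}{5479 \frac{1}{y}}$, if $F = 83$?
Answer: $\frac{8113077498083}{152858621} \approx 53076.0$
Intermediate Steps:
$y = 19321$ ($y = \left(83 + 56\right)^{2} = 139^{2} = 19321$)
$\frac{6926}{27899} + \frac{R}{5479 \frac{1}{y}} = \frac{6926}{27899} + \frac{15051}{5479 \cdot \frac{1}{19321}} = 6926 \cdot \frac{1}{27899} + \frac{15051}{5479 \cdot \frac{1}{19321}} = \frac{6926}{27899} + \frac{15051}{\frac{5479}{19321}} = \frac{6926}{27899} + 15051 \cdot \frac{19321}{5479} = \frac{6926}{27899} + \frac{290800371}{5479} = \frac{8113077498083}{152858621}$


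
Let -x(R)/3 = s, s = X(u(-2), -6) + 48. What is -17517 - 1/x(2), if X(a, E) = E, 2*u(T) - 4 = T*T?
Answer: -2207141/126 ≈ -17517.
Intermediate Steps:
u(T) = 2 + T**2/2 (u(T) = 2 + (T*T)/2 = 2 + T**2/2)
s = 42 (s = -6 + 48 = 42)
x(R) = -126 (x(R) = -3*42 = -126)
-17517 - 1/x(2) = -17517 - 1/(-126) = -17517 - 1*(-1/126) = -17517 + 1/126 = -2207141/126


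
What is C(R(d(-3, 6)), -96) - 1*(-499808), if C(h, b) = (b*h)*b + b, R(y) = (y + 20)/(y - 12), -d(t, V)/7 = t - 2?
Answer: 12000256/23 ≈ 5.2175e+5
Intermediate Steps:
d(t, V) = 14 - 7*t (d(t, V) = -7*(t - 2) = -7*(-2 + t) = 14 - 7*t)
R(y) = (20 + y)/(-12 + y)
C(h, b) = b + h*b² (C(h, b) = h*b² + b = b + h*b²)
C(R(d(-3, 6)), -96) - 1*(-499808) = -96*(1 - 96*(20 + (14 - 7*(-3)))/(-12 + (14 - 7*(-3)))) - 1*(-499808) = -96*(1 - 96*(20 + (14 + 21))/(-12 + (14 + 21))) + 499808 = -96*(1 - 96*(20 + 35)/(-12 + 35)) + 499808 = -96*(1 - 96*55/23) + 499808 = -96*(1 - 5280/23) + 499808 = -96*(-5257/23) + 499808 = 504672/23 + 499808 = 12000256/23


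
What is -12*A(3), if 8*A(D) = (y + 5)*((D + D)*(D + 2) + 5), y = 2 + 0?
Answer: -735/2 ≈ -367.50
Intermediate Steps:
y = 2
A(D) = 35/8 + 7*D*(2 + D)/4 (A(D) = ((2 + 5)*((D + D)*(D + 2) + 5))/8 = (7*((2*D)*(2 + D) + 5))/8 = (7*(2*D*(2 + D) + 5))/8 = (7*(5 + 2*D*(2 + D)))/8 = (35 + 14*D*(2 + D))/8 = 35/8 + 7*D*(2 + D)/4)
-12*A(3) = -12*(35/8 + (7/2)*3 + (7/4)*3²) = -12*(35/8 + 21/2 + (7/4)*9) = -12*(35/8 + 21/2 + 63/4) = -12*245/8 = -735/2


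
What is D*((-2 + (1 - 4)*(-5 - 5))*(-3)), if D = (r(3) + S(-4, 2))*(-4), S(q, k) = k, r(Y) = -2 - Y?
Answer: -1008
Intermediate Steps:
D = 12 (D = ((-2 - 1*3) + 2)*(-4) = ((-2 - 3) + 2)*(-4) = (-5 + 2)*(-4) = -3*(-4) = 12)
D*((-2 + (1 - 4)*(-5 - 5))*(-3)) = 12*((-2 + (1 - 4)*(-5 - 5))*(-3)) = 12*((-2 - 3*(-10))*(-3)) = 12*((-2 + 30)*(-3)) = 12*(28*(-3)) = 12*(-84) = -1008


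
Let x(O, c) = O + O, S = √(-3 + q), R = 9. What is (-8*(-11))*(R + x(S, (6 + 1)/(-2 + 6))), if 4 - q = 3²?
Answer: 792 + 352*I*√2 ≈ 792.0 + 497.8*I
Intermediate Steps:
q = -5 (q = 4 - 1*3² = 4 - 1*9 = 4 - 9 = -5)
S = 2*I*√2 (S = √(-3 - 5) = √(-8) = 2*I*√2 ≈ 2.8284*I)
x(O, c) = 2*O
(-8*(-11))*(R + x(S, (6 + 1)/(-2 + 6))) = (-8*(-11))*(9 + 2*(2*I*√2)) = 88*(9 + 4*I*√2) = 792 + 352*I*√2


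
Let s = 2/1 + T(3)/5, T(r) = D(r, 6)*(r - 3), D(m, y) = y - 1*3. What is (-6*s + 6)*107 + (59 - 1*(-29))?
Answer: -554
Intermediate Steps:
D(m, y) = -3 + y (D(m, y) = y - 3 = -3 + y)
T(r) = -9 + 3*r (T(r) = (-3 + 6)*(r - 3) = 3*(-3 + r) = -9 + 3*r)
s = 2 (s = 2/1 + (-9 + 3*3)/5 = 2*1 + (-9 + 9)*(⅕) = 2 + 0*(⅕) = 2 + 0 = 2)
(-6*s + 6)*107 + (59 - 1*(-29)) = (-6*2 + 6)*107 + (59 - 1*(-29)) = (-12 + 6)*107 + (59 + 29) = -6*107 + 88 = -642 + 88 = -554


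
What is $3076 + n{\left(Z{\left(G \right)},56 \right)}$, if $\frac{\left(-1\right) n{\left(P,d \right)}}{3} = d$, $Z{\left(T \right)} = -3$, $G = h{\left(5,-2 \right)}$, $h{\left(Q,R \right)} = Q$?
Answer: $2908$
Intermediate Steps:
$G = 5$
$n{\left(P,d \right)} = - 3 d$
$3076 + n{\left(Z{\left(G \right)},56 \right)} = 3076 - 168 = 2908$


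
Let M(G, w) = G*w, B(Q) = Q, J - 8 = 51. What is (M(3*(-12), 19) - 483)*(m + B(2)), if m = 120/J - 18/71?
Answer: -18480612/4189 ≈ -4411.7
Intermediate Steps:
J = 59 (J = 8 + 51 = 59)
m = 7458/4189 (m = 120/59 - 18/71 = 7458/4189 ≈ 1.7804)
(M(3*(-12), 19) - 483)*(m + B(2)) = ((3*(-12))*19 - 483)*(7458/4189 + 2) = (-36*19 - 483)*(15836/4189) = (-684 - 483)*(15836/4189) = -1167*15836/4189 = -18480612/4189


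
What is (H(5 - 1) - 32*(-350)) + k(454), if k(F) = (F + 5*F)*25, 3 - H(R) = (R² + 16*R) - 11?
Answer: 79234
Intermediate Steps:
H(R) = 14 - R² - 16*R (H(R) = 3 - ((R² + 16*R) - 11) = 3 - (-11 + R² + 16*R) = 3 + (11 - R² - 16*R) = 14 - R² - 16*R)
k(F) = 150*F (k(F) = (6*F)*25 = 150*F)
(H(5 - 1) - 32*(-350)) + k(454) = ((14 - (5 - 1)² - 16*(5 - 1)) - 32*(-350)) + 150*454 = ((14 - 1*4² - 16*4) + 11200) + 68100 = ((14 - 1*16 - 64) + 11200) + 68100 = ((14 - 16 - 64) + 11200) + 68100 = (-66 + 11200) + 68100 = 11134 + 68100 = 79234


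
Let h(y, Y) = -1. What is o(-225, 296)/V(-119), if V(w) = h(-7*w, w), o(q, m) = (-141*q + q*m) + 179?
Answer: 34696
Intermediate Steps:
o(q, m) = 179 - 141*q + m*q (o(q, m) = (-141*q + m*q) + 179 = 179 - 141*q + m*q)
V(w) = -1
o(-225, 296)/V(-119) = (179 - 141*(-225) + 296*(-225))/(-1) = (179 + 31725 - 66600)*(-1) = -34696*(-1) = 34696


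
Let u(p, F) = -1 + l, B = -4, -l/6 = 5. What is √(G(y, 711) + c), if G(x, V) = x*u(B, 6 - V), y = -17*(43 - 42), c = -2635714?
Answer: I*√2635187 ≈ 1623.3*I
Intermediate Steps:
l = -30 (l = -6*5 = -30)
u(p, F) = -31 (u(p, F) = -1 - 30 = -31)
y = -17 (y = -17*1 = -17)
G(x, V) = -31*x (G(x, V) = x*(-31) = -31*x)
√(G(y, 711) + c) = √(-31*(-17) - 2635714) = √(527 - 2635714) = √(-2635187) = I*√2635187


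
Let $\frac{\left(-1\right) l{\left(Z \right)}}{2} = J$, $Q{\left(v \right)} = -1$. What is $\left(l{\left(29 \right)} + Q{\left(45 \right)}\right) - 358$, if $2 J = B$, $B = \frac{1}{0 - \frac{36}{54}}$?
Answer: $- \frac{715}{2} \approx -357.5$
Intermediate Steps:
$B = - \frac{3}{2}$ ($B = \frac{1}{0 - \frac{2}{3}} = \frac{1}{- \frac{2}{3}} = - \frac{3}{2} \approx -1.5$)
$J = - \frac{3}{4}$ ($J = \frac{1}{2} \left(- \frac{3}{2}\right) = - \frac{3}{4} \approx -0.75$)
$l{\left(Z \right)} = \frac{3}{2}$ ($l{\left(Z \right)} = \left(-2\right) \left(- \frac{3}{4}\right) = \frac{3}{2}$)
$\left(l{\left(29 \right)} + Q{\left(45 \right)}\right) - 358 = \left(\frac{3}{2} - 1\right) - 358 = \frac{1}{2} - 358 = - \frac{715}{2}$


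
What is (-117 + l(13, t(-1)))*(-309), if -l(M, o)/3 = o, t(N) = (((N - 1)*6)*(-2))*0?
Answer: 36153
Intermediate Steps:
t(N) = 0 (t(N) = (((-1 + N)*6)*(-2))*0 = ((-6 + 6*N)*(-2))*0 = (12 - 12*N)*0 = 0)
l(M, o) = -3*o
(-117 + l(13, t(-1)))*(-309) = (-117 - 3*0)*(-309) = (-117 + 0)*(-309) = -117*(-309) = 36153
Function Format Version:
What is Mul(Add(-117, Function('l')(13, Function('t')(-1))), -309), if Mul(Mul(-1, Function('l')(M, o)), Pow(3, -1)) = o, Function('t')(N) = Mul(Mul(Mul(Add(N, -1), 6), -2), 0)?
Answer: 36153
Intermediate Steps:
Function('t')(N) = 0 (Function('t')(N) = Mul(Mul(Mul(Add(-1, N), 6), -2), 0) = Mul(Mul(Add(-6, Mul(6, N)), -2), 0) = Mul(Add(12, Mul(-12, N)), 0) = 0)
Function('l')(M, o) = Mul(-3, o)
Mul(Add(-117, Function('l')(13, Function('t')(-1))), -309) = Mul(Add(-117, Mul(-3, 0)), -309) = Mul(Add(-117, 0), -309) = Mul(-117, -309) = 36153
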